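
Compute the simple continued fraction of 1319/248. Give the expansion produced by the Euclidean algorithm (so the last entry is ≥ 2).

[5; 3, 7, 5, 2]

1319 = 5*248 + 79
248 = 3*79 + 11
79 = 7*11 + 2
11 = 5*2 + 1
2 = 2*1 + 0  (stop)
So 1319/248 = [5; 3, 7, 5, 2].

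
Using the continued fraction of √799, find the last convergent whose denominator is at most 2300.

√799 = [28; 3, 1, 3, 56, …] (period length 4).
Convergents:
  p_0/q_0 = 28/1
  p_1/q_1 = 85/3
  p_2/q_2 = 113/4
  p_3/q_3 = 424/15
  p_4/q_4 = 23857/844
  p_5/q_5 = 71995/2547
q_4 = 844 ≤ 2300 < 2547 = q_5, so the answer is 23857/844.

23857/844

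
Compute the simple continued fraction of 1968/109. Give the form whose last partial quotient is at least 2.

[18; 18, 6]

1968 = 18·109 + 6
109 = 18·6 + 1
6 = 6·1 + 0  (stop)
So 1968/109 = [18; 18, 6].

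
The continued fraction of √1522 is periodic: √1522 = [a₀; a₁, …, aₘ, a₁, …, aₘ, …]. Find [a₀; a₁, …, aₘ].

[39; 78]

a₀ = ⌊√1522⌋ = 39.
With m₀=0, d₀=1 and mₖ₊₁ = dₖaₖ − mₖ, dₖ₊₁ = (n − mₖ₊₁²)/dₖ, aₖ₊₁ = ⌊(a₀+mₖ₊₁)/dₖ₊₁⌋:
  k=1: m=39, d=1, a=78
d=1 and a=2a₀=78 at k=1, so the next step gives (m, d) = (39, 1) again — its k=1 value — and the period has length 1.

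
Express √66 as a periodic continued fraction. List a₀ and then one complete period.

a₀ = ⌊√66⌋ = 8.
With m₀=0, d₀=1 and mₖ₊₁ = dₖaₖ − mₖ, dₖ₊₁ = (n − mₖ₊₁²)/dₖ, aₖ₊₁ = ⌊(a₀+mₖ₊₁)/dₖ₊₁⌋:
  k=1: m=8, d=2, a=8
  k=2: m=8, d=1, a=16
d=1 and a=2a₀=16 at k=2, so the next step gives (m, d) = (8, 2) again — its k=1 value — and the period has length 2.

[8; 8, 16]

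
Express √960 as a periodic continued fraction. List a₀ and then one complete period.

a₀ = ⌊√960⌋ = 30.
With m₀=0, d₀=1 and mₖ₊₁ = dₖaₖ − mₖ, dₖ₊₁ = (n − mₖ₊₁²)/dₖ, aₖ₊₁ = ⌊(a₀+mₖ₊₁)/dₖ₊₁⌋:
  k=1: m=30, d=60, a=1
  k=2: m=30, d=1, a=60
d=1 and a=2a₀=60 at k=2, so the next step gives (m, d) = (30, 60) again — its k=1 value — and the period has length 2.

[30; 1, 60]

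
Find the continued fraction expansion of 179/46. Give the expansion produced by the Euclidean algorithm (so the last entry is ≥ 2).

179 = 3·46 + 41
46 = 1·41 + 5
41 = 8·5 + 1
5 = 5·1 + 0  (stop)
So 179/46 = [3; 1, 8, 5].

[3; 1, 8, 5]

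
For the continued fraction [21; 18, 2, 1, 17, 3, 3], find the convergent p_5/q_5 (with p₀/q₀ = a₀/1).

62553/2971

Using pₖ = aₖpₖ₋₁ + pₖ₋₂, qₖ = aₖqₖ₋₁ + qₖ₋₂ (with p₋₁=1, p₋₂=0, q₋₁=0, q₋₂=1):
  k=0: a=21, p=21, q=1
  k=1: a=18, p=379, q=18
  k=2: a=2, p=779, q=37
  k=3: a=1, p=1158, q=55
  k=4: a=17, p=20465, q=972
  k=5: a=3, p=62553, q=2971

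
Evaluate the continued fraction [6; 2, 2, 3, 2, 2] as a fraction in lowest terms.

Using pₖ = aₖpₖ₋₁ + pₖ₋₂ and qₖ = aₖqₖ₋₁ + qₖ₋₂:
  k=0: a=6, p=6, q=1
  k=1: a=2, p=13, q=2
  k=2: a=2, p=32, q=5
  k=3: a=3, p=109, q=17
  k=4: a=2, p=250, q=39
  k=5: a=2, p=609, q=95

609/95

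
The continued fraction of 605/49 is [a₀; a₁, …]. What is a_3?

7

605 = 12·49 + 17   →  a_0 = 12
49 = 2·17 + 15   →  a_1 = 2
17 = 1·15 + 2   →  a_2 = 1
15 = 7·2 + 1   →  a_3 = 7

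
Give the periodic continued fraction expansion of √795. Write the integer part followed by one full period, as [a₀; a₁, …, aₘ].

[28; 5, 9, 5, 56]

a₀ = ⌊√795⌋ = 28.
With m₀=0, d₀=1 and mₖ₊₁ = dₖaₖ − mₖ, dₖ₊₁ = (n − mₖ₊₁²)/dₖ, aₖ₊₁ = ⌊(a₀+mₖ₊₁)/dₖ₊₁⌋:
  k=1: m=28, d=11, a=5
  k=2: m=27, d=6, a=9
  k=3: m=27, d=11, a=5
  k=4: m=28, d=1, a=56
d=1 and a=2a₀=56 at k=4, so the next step gives (m, d) = (28, 11) again — its k=1 value — and the period has length 4.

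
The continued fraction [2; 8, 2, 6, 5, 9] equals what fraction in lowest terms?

11042/5213

Using pₖ = aₖpₖ₋₁ + pₖ₋₂ and qₖ = aₖqₖ₋₁ + qₖ₋₂:
  k=0: a=2, p=2, q=1
  k=1: a=8, p=17, q=8
  k=2: a=2, p=36, q=17
  k=3: a=6, p=233, q=110
  k=4: a=5, p=1201, q=567
  k=5: a=9, p=11042, q=5213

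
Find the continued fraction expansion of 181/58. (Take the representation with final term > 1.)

[3; 8, 3, 2]

181 = 3·58 + 7
58 = 8·7 + 2
7 = 3·2 + 1
2 = 2·1 + 0  (stop)
So 181/58 = [3; 8, 3, 2].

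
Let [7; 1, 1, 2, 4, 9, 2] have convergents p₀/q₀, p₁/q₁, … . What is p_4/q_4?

167/22

Using pₖ = aₖpₖ₋₁ + pₖ₋₂, qₖ = aₖqₖ₋₁ + qₖ₋₂ (with p₋₁=1, p₋₂=0, q₋₁=0, q₋₂=1):
  k=0: a=7, p=7, q=1
  k=1: a=1, p=8, q=1
  k=2: a=1, p=15, q=2
  k=3: a=2, p=38, q=5
  k=4: a=4, p=167, q=22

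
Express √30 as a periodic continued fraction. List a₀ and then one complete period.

a₀ = ⌊√30⌋ = 5.
With m₀=0, d₀=1 and mₖ₊₁ = dₖaₖ − mₖ, dₖ₊₁ = (n − mₖ₊₁²)/dₖ, aₖ₊₁ = ⌊(a₀+mₖ₊₁)/dₖ₊₁⌋:
  k=1: m=5, d=5, a=2
  k=2: m=5, d=1, a=10
d=1 and a=2a₀=10 at k=2, so the next step gives (m, d) = (5, 5) again — its k=1 value — and the period has length 2.

[5; 2, 10]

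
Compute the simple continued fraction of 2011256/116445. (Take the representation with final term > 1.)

2011256 = 17*116445 + 31691
116445 = 3*31691 + 21372
31691 = 1*21372 + 10319
21372 = 2*10319 + 734
10319 = 14*734 + 43
734 = 17*43 + 3
43 = 14*3 + 1
3 = 3*1 + 0  (stop)
So 2011256/116445 = [17; 3, 1, 2, 14, 17, 14, 3].

[17; 3, 1, 2, 14, 17, 14, 3]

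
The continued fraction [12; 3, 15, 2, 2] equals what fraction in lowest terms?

2909/236

Fold from the inside: start with 2/1.
  2 + 1/2 = 5/2
  15 + 2/5 = 77/5
  3 + 5/77 = 236/77
  12 + 77/236 = 2909/236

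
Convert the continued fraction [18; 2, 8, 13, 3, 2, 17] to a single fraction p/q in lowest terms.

Using pₖ = aₖpₖ₋₁ + pₖ₋₂ and qₖ = aₖqₖ₋₁ + qₖ₋₂:
  k=0: a=18, p=18, q=1
  k=1: a=2, p=37, q=2
  k=2: a=8, p=314, q=17
  k=3: a=13, p=4119, q=223
  k=4: a=3, p=12671, q=686
  k=5: a=2, p=29461, q=1595
  k=6: a=17, p=513508, q=27801

513508/27801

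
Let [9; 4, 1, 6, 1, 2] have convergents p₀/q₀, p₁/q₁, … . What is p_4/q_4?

359/39

Using pₖ = aₖpₖ₋₁ + pₖ₋₂, qₖ = aₖqₖ₋₁ + qₖ₋₂ (with p₋₁=1, p₋₂=0, q₋₁=0, q₋₂=1):
  k=0: a=9, p=9, q=1
  k=1: a=4, p=37, q=4
  k=2: a=1, p=46, q=5
  k=3: a=6, p=313, q=34
  k=4: a=1, p=359, q=39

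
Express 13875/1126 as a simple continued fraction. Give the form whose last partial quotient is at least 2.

[12; 3, 9, 1, 4, 3, 2]

13875 = 12×1126 + 363
1126 = 3×363 + 37
363 = 9×37 + 30
37 = 1×30 + 7
30 = 4×7 + 2
7 = 3×2 + 1
2 = 2×1 + 0  (stop)
So 13875/1126 = [12; 3, 9, 1, 4, 3, 2].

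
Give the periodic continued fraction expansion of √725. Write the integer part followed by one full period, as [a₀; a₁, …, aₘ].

[26; 1, 12, 2, 12, 1, 52]

a₀ = ⌊√725⌋ = 26.
With m₀=0, d₀=1 and mₖ₊₁ = dₖaₖ − mₖ, dₖ₊₁ = (n − mₖ₊₁²)/dₖ, aₖ₊₁ = ⌊(a₀+mₖ₊₁)/dₖ₊₁⌋:
  k=1: m=26, d=49, a=1
  k=2: m=23, d=4, a=12
  k=3: m=25, d=25, a=2
  k=4: m=25, d=4, a=12
  k=5: m=23, d=49, a=1
  k=6: m=26, d=1, a=52
d=1 and a=2a₀=52 at k=6, so the next step gives (m, d) = (26, 49) again — its k=1 value — and the period has length 6.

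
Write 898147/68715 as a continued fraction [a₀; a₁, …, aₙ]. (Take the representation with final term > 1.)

898147 = 13*68715 + 4852
68715 = 14*4852 + 787
4852 = 6*787 + 130
787 = 6*130 + 7
130 = 18*7 + 4
7 = 1*4 + 3
4 = 1*3 + 1
3 = 3*1 + 0  (stop)
So 898147/68715 = [13; 14, 6, 6, 18, 1, 1, 3].

[13; 14, 6, 6, 18, 1, 1, 3]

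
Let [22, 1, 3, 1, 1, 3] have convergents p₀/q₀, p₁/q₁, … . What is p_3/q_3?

Using pₖ = aₖpₖ₋₁ + pₖ₋₂, qₖ = aₖqₖ₋₁ + qₖ₋₂ (with p₋₁=1, p₋₂=0, q₋₁=0, q₋₂=1):
  k=0: a=22, p=22, q=1
  k=1: a=1, p=23, q=1
  k=2: a=3, p=91, q=4
  k=3: a=1, p=114, q=5

114/5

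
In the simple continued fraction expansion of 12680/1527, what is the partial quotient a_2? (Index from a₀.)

3

12680 = 8·1527 + 464   →  a_0 = 8
1527 = 3·464 + 135   →  a_1 = 3
464 = 3·135 + 59   →  a_2 = 3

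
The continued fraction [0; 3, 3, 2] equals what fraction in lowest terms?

7/23

Using pₖ = aₖpₖ₋₁ + pₖ₋₂ and qₖ = aₖqₖ₋₁ + qₖ₋₂:
  k=0: a=0, p=0, q=1
  k=1: a=3, p=1, q=3
  k=2: a=3, p=3, q=10
  k=3: a=2, p=7, q=23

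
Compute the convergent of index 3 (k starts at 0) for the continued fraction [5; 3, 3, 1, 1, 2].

Using pₖ = aₖpₖ₋₁ + pₖ₋₂, qₖ = aₖqₖ₋₁ + qₖ₋₂ (with p₋₁=1, p₋₂=0, q₋₁=0, q₋₂=1):
  k=0: a=5, p=5, q=1
  k=1: a=3, p=16, q=3
  k=2: a=3, p=53, q=10
  k=3: a=1, p=69, q=13

69/13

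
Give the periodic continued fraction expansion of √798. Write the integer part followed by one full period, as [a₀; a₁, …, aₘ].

a₀ = ⌊√798⌋ = 28.
With m₀=0, d₀=1 and mₖ₊₁ = dₖaₖ − mₖ, dₖ₊₁ = (n − mₖ₊₁²)/dₖ, aₖ₊₁ = ⌊(a₀+mₖ₊₁)/dₖ₊₁⌋:
  k=1: m=28, d=14, a=4
  k=2: m=28, d=1, a=56
d=1 and a=2a₀=56 at k=2, so the next step gives (m, d) = (28, 14) again — its k=1 value — and the period has length 2.

[28; 4, 56]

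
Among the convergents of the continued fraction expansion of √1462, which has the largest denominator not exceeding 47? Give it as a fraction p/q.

√1462 = [38; 4, 4, 4, 76, …] (period length 4).
Convergents:
  p_0/q_0 = 38/1
  p_1/q_1 = 153/4
  p_2/q_2 = 650/17
  p_3/q_3 = 2753/72
q_2 = 17 ≤ 47 < 72 = q_3, so the answer is 650/17.

650/17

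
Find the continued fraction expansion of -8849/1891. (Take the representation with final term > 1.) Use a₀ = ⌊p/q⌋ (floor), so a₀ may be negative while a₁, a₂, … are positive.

[-5; 3, 8, 3, 3, 7]

-8849 = -5×1891 + 606
1891 = 3×606 + 73
606 = 8×73 + 22
73 = 3×22 + 7
22 = 3×7 + 1
7 = 7×1 + 0  (stop)
So -8849/1891 = [-5; 3, 8, 3, 3, 7].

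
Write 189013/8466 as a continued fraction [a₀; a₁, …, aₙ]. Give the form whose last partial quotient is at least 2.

189013 = 22×8466 + 2761
8466 = 3×2761 + 183
2761 = 15×183 + 16
183 = 11×16 + 7
16 = 2×7 + 2
7 = 3×2 + 1
2 = 2×1 + 0  (stop)
So 189013/8466 = [22; 3, 15, 11, 2, 3, 2].

[22; 3, 15, 11, 2, 3, 2]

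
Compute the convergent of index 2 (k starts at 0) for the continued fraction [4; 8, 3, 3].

103/25

Using pₖ = aₖpₖ₋₁ + pₖ₋₂, qₖ = aₖqₖ₋₁ + qₖ₋₂ (with p₋₁=1, p₋₂=0, q₋₁=0, q₋₂=1):
  k=0: a=4, p=4, q=1
  k=1: a=8, p=33, q=8
  k=2: a=3, p=103, q=25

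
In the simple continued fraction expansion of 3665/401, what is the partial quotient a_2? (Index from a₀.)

6

3665 = 9·401 + 56   →  a_0 = 9
401 = 7·56 + 9   →  a_1 = 7
56 = 6·9 + 2   →  a_2 = 6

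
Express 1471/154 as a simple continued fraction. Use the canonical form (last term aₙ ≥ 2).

[9; 1, 1, 4, 3, 5]

1471 = 9·154 + 85
154 = 1·85 + 69
85 = 1·69 + 16
69 = 4·16 + 5
16 = 3·5 + 1
5 = 5·1 + 0  (stop)
So 1471/154 = [9; 1, 1, 4, 3, 5].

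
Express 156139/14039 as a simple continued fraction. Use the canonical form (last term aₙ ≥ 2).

[11; 8, 4, 1, 3, 4, 2, 9]

156139 = 11×14039 + 1710
14039 = 8×1710 + 359
1710 = 4×359 + 274
359 = 1×274 + 85
274 = 3×85 + 19
85 = 4×19 + 9
19 = 2×9 + 1
9 = 9×1 + 0  (stop)
So 156139/14039 = [11; 8, 4, 1, 3, 4, 2, 9].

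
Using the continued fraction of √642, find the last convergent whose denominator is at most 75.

1875/74

√642 = [25; 2, 1, 24, 1, 2, 50, …] (period length 6).
Convergents:
  p_0/q_0 = 25/1
  p_1/q_1 = 51/2
  p_2/q_2 = 76/3
  p_3/q_3 = 1875/74
  p_4/q_4 = 1951/77
q_3 = 74 ≤ 75 < 77 = q_4, so the answer is 1875/74.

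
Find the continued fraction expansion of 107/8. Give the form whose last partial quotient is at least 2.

107 = 13×8 + 3
8 = 2×3 + 2
3 = 1×2 + 1
2 = 2×1 + 0  (stop)
So 107/8 = [13; 2, 1, 2].

[13; 2, 1, 2]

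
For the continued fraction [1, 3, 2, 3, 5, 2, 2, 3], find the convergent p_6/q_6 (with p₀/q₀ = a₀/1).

882/683

Using pₖ = aₖpₖ₋₁ + pₖ₋₂, qₖ = aₖqₖ₋₁ + qₖ₋₂ (with p₋₁=1, p₋₂=0, q₋₁=0, q₋₂=1):
  k=0: a=1, p=1, q=1
  k=1: a=3, p=4, q=3
  k=2: a=2, p=9, q=7
  k=3: a=3, p=31, q=24
  k=4: a=5, p=164, q=127
  k=5: a=2, p=359, q=278
  k=6: a=2, p=882, q=683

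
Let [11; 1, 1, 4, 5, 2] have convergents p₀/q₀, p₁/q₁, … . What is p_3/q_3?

Using pₖ = aₖpₖ₋₁ + pₖ₋₂, qₖ = aₖqₖ₋₁ + qₖ₋₂ (with p₋₁=1, p₋₂=0, q₋₁=0, q₋₂=1):
  k=0: a=11, p=11, q=1
  k=1: a=1, p=12, q=1
  k=2: a=1, p=23, q=2
  k=3: a=4, p=104, q=9

104/9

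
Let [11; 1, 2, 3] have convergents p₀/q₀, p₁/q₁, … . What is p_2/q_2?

35/3

Using pₖ = aₖpₖ₋₁ + pₖ₋₂, qₖ = aₖqₖ₋₁ + qₖ₋₂ (with p₋₁=1, p₋₂=0, q₋₁=0, q₋₂=1):
  k=0: a=11, p=11, q=1
  k=1: a=1, p=12, q=1
  k=2: a=2, p=35, q=3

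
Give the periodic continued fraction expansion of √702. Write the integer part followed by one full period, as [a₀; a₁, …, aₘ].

[26; 2, 52]

a₀ = ⌊√702⌋ = 26.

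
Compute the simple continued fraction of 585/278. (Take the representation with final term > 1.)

[2; 9, 1, 1, 2, 2, 2]

585 = 2×278 + 29
278 = 9×29 + 17
29 = 1×17 + 12
17 = 1×12 + 5
12 = 2×5 + 2
5 = 2×2 + 1
2 = 2×1 + 0  (stop)
So 585/278 = [2; 9, 1, 1, 2, 2, 2].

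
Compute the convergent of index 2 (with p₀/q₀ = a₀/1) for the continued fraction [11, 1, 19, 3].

239/20

Using pₖ = aₖpₖ₋₁ + pₖ₋₂, qₖ = aₖqₖ₋₁ + qₖ₋₂ (with p₋₁=1, p₋₂=0, q₋₁=0, q₋₂=1):
  k=0: a=11, p=11, q=1
  k=1: a=1, p=12, q=1
  k=2: a=19, p=239, q=20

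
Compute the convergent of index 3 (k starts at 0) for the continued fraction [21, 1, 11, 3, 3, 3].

Using pₖ = aₖpₖ₋₁ + pₖ₋₂, qₖ = aₖqₖ₋₁ + qₖ₋₂ (with p₋₁=1, p₋₂=0, q₋₁=0, q₋₂=1):
  k=0: a=21, p=21, q=1
  k=1: a=1, p=22, q=1
  k=2: a=11, p=263, q=12
  k=3: a=3, p=811, q=37

811/37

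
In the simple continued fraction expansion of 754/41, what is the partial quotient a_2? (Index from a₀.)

754 = 18·41 + 16   →  a_0 = 18
41 = 2·16 + 9   →  a_1 = 2
16 = 1·9 + 7   →  a_2 = 1

1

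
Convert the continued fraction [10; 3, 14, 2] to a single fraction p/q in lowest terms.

Using pₖ = aₖpₖ₋₁ + pₖ₋₂ and qₖ = aₖqₖ₋₁ + qₖ₋₂:
  k=0: a=10, p=10, q=1
  k=1: a=3, p=31, q=3
  k=2: a=14, p=444, q=43
  k=3: a=2, p=919, q=89

919/89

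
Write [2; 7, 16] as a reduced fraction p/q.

Using pₖ = aₖpₖ₋₁ + pₖ₋₂ and qₖ = aₖqₖ₋₁ + qₖ₋₂:
  k=0: a=2, p=2, q=1
  k=1: a=7, p=15, q=7
  k=2: a=16, p=242, q=113

242/113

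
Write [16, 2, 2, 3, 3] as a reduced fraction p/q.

Using pₖ = aₖpₖ₋₁ + pₖ₋₂ and qₖ = aₖqₖ₋₁ + qₖ₋₂:
  k=0: a=16, p=16, q=1
  k=1: a=2, p=33, q=2
  k=2: a=2, p=82, q=5
  k=3: a=3, p=279, q=17
  k=4: a=3, p=919, q=56

919/56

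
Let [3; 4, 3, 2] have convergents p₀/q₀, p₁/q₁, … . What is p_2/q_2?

42/13

Using pₖ = aₖpₖ₋₁ + pₖ₋₂, qₖ = aₖqₖ₋₁ + qₖ₋₂ (with p₋₁=1, p₋₂=0, q₋₁=0, q₋₂=1):
  k=0: a=3, p=3, q=1
  k=1: a=4, p=13, q=4
  k=2: a=3, p=42, q=13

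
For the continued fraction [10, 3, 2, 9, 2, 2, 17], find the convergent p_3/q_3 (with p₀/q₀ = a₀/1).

679/66

Using pₖ = aₖpₖ₋₁ + pₖ₋₂, qₖ = aₖqₖ₋₁ + qₖ₋₂ (with p₋₁=1, p₋₂=0, q₋₁=0, q₋₂=1):
  k=0: a=10, p=10, q=1
  k=1: a=3, p=31, q=3
  k=2: a=2, p=72, q=7
  k=3: a=9, p=679, q=66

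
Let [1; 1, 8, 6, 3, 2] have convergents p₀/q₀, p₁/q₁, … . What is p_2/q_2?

Using pₖ = aₖpₖ₋₁ + pₖ₋₂, qₖ = aₖqₖ₋₁ + qₖ₋₂ (with p₋₁=1, p₋₂=0, q₋₁=0, q₋₂=1):
  k=0: a=1, p=1, q=1
  k=1: a=1, p=2, q=1
  k=2: a=8, p=17, q=9

17/9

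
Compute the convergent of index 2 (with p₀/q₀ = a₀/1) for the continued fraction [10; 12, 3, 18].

373/37

Using pₖ = aₖpₖ₋₁ + pₖ₋₂, qₖ = aₖqₖ₋₁ + qₖ₋₂ (with p₋₁=1, p₋₂=0, q₋₁=0, q₋₂=1):
  k=0: a=10, p=10, q=1
  k=1: a=12, p=121, q=12
  k=2: a=3, p=373, q=37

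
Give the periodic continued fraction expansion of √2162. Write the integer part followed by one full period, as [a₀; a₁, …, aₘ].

[46; 2, 92]

a₀ = ⌊√2162⌋ = 46.
With m₀=0, d₀=1 and mₖ₊₁ = dₖaₖ − mₖ, dₖ₊₁ = (n − mₖ₊₁²)/dₖ, aₖ₊₁ = ⌊(a₀+mₖ₊₁)/dₖ₊₁⌋:
  k=1: m=46, d=46, a=2
  k=2: m=46, d=1, a=92
d=1 and a=2a₀=92 at k=2, so the next step gives (m, d) = (46, 46) again — its k=1 value — and the period has length 2.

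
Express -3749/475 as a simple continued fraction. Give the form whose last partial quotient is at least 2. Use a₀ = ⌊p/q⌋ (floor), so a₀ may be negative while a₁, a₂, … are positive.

-3749 = -8*475 + 51
475 = 9*51 + 16
51 = 3*16 + 3
16 = 5*3 + 1
3 = 3*1 + 0  (stop)
So -3749/475 = [-8; 9, 3, 5, 3].

[-8; 9, 3, 5, 3]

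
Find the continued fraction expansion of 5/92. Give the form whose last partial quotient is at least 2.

[0; 18, 2, 2]

5 = 0×92 + 5
92 = 18×5 + 2
5 = 2×2 + 1
2 = 2×1 + 0  (stop)
So 5/92 = [0; 18, 2, 2].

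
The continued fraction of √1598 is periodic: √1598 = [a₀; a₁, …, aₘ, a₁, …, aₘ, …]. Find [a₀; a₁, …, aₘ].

a₀ = ⌊√1598⌋ = 39.
With m₀=0, d₀=1 and mₖ₊₁ = dₖaₖ − mₖ, dₖ₊₁ = (n − mₖ₊₁²)/dₖ, aₖ₊₁ = ⌊(a₀+mₖ₊₁)/dₖ₊₁⌋:
  k=1: m=39, d=77, a=1
  k=2: m=38, d=2, a=38
  k=3: m=38, d=77, a=1
  k=4: m=39, d=1, a=78
d=1 and a=2a₀=78 at k=4, so the next step gives (m, d) = (39, 77) again — its k=1 value — and the period has length 4.

[39; 1, 38, 1, 78]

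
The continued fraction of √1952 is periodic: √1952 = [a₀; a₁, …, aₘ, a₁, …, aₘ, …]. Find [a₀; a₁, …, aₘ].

a₀ = ⌊√1952⌋ = 44.
With m₀=0, d₀=1 and mₖ₊₁ = dₖaₖ − mₖ, dₖ₊₁ = (n − mₖ₊₁²)/dₖ, aₖ₊₁ = ⌊(a₀+mₖ₊₁)/dₖ₊₁⌋:
  k=1: m=44, d=16, a=5
  k=2: m=36, d=41, a=1
  k=3: m=5, d=47, a=1
  k=4: m=42, d=4, a=21
  k=5: m=42, d=47, a=1
  k=6: m=5, d=41, a=1
  k=7: m=36, d=16, a=5
  k=8: m=44, d=1, a=88
d=1 and a=2a₀=88 at k=8, so the next step gives (m, d) = (44, 16) again — its k=1 value — and the period has length 8.

[44; 5, 1, 1, 21, 1, 1, 5, 88]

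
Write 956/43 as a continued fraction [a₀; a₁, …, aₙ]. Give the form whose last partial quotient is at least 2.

[22; 4, 3, 3]

956 = 22·43 + 10
43 = 4·10 + 3
10 = 3·3 + 1
3 = 3·1 + 0  (stop)
So 956/43 = [22; 4, 3, 3].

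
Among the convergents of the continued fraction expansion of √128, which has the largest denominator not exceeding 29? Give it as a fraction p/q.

181/16

√128 = [11; 3, 5, 3, 22, …] (period length 4).
Convergents:
  p_0/q_0 = 11/1
  p_1/q_1 = 34/3
  p_2/q_2 = 181/16
  p_3/q_3 = 577/51
q_2 = 16 ≤ 29 < 51 = q_3, so the answer is 181/16.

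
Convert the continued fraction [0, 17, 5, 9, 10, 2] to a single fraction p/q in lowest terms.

Using pₖ = aₖpₖ₋₁ + pₖ₋₂ and qₖ = aₖqₖ₋₁ + qₖ₋₂:
  k=0: a=0, p=0, q=1
  k=1: a=17, p=1, q=17
  k=2: a=5, p=5, q=86
  k=3: a=9, p=46, q=791
  k=4: a=10, p=465, q=7996
  k=5: a=2, p=976, q=16783

976/16783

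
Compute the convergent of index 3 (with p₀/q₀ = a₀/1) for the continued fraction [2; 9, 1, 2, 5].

61/29

Using pₖ = aₖpₖ₋₁ + pₖ₋₂, qₖ = aₖqₖ₋₁ + qₖ₋₂ (with p₋₁=1, p₋₂=0, q₋₁=0, q₋₂=1):
  k=0: a=2, p=2, q=1
  k=1: a=9, p=19, q=9
  k=2: a=1, p=21, q=10
  k=3: a=2, p=61, q=29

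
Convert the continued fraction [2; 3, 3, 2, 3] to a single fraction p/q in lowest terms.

182/79

Using pₖ = aₖpₖ₋₁ + pₖ₋₂ and qₖ = aₖqₖ₋₁ + qₖ₋₂:
  k=0: a=2, p=2, q=1
  k=1: a=3, p=7, q=3
  k=2: a=3, p=23, q=10
  k=3: a=2, p=53, q=23
  k=4: a=3, p=182, q=79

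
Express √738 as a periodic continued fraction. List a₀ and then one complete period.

a₀ = ⌊√738⌋ = 27.

[27; 6, 54]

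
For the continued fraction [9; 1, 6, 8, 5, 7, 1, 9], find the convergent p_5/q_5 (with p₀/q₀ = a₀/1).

20715/2101

Using pₖ = aₖpₖ₋₁ + pₖ₋₂, qₖ = aₖqₖ₋₁ + qₖ₋₂ (with p₋₁=1, p₋₂=0, q₋₁=0, q₋₂=1):
  k=0: a=9, p=9, q=1
  k=1: a=1, p=10, q=1
  k=2: a=6, p=69, q=7
  k=3: a=8, p=562, q=57
  k=4: a=5, p=2879, q=292
  k=5: a=7, p=20715, q=2101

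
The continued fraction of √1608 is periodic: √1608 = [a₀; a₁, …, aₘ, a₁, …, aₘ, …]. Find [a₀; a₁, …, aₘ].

a₀ = ⌊√1608⌋ = 40.

[40; 10, 80]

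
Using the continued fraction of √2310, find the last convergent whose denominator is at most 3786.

73872/1537

√2310 = [48; 16, 96, …] (period length 2).
Convergents:
  p_0/q_0 = 48/1
  p_1/q_1 = 769/16
  p_2/q_2 = 73872/1537
  p_3/q_3 = 1182721/24608
q_2 = 1537 ≤ 3786 < 24608 = q_3, so the answer is 73872/1537.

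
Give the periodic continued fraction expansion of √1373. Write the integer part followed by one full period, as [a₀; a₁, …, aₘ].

[37; 18, 1, 1, 18, 74]

a₀ = ⌊√1373⌋ = 37.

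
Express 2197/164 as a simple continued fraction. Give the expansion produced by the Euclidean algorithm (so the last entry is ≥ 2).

[13; 2, 1, 1, 10, 3]

2197 = 13·164 + 65
164 = 2·65 + 34
65 = 1·34 + 31
34 = 1·31 + 3
31 = 10·3 + 1
3 = 3·1 + 0  (stop)
So 2197/164 = [13; 2, 1, 1, 10, 3].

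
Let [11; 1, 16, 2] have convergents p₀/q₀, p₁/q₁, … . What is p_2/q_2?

Using pₖ = aₖpₖ₋₁ + pₖ₋₂, qₖ = aₖqₖ₋₁ + qₖ₋₂ (with p₋₁=1, p₋₂=0, q₋₁=0, q₋₂=1):
  k=0: a=11, p=11, q=1
  k=1: a=1, p=12, q=1
  k=2: a=16, p=203, q=17

203/17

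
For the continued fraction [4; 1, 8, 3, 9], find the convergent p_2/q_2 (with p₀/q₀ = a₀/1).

Using pₖ = aₖpₖ₋₁ + pₖ₋₂, qₖ = aₖqₖ₋₁ + qₖ₋₂ (with p₋₁=1, p₋₂=0, q₋₁=0, q₋₂=1):
  k=0: a=4, p=4, q=1
  k=1: a=1, p=5, q=1
  k=2: a=8, p=44, q=9

44/9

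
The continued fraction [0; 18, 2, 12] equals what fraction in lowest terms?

25/462

Using pₖ = aₖpₖ₋₁ + pₖ₋₂ and qₖ = aₖqₖ₋₁ + qₖ₋₂:
  k=0: a=0, p=0, q=1
  k=1: a=18, p=1, q=18
  k=2: a=2, p=2, q=37
  k=3: a=12, p=25, q=462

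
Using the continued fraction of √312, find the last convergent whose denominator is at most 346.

√312 = [17; 1, 1, 1, 34, …] (period length 4).
Convergents:
  p_0/q_0 = 17/1
  p_1/q_1 = 18/1
  p_2/q_2 = 35/2
  p_3/q_3 = 53/3
  p_4/q_4 = 1837/104
  p_5/q_5 = 1890/107
  p_6/q_6 = 3727/211
  p_7/q_7 = 5617/318
  p_8/q_8 = 194705/11023
q_7 = 318 ≤ 346 < 11023 = q_8, so the answer is 5617/318.

5617/318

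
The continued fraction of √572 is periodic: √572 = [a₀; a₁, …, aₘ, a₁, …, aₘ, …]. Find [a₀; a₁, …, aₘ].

[23; 1, 10, 1, 46]

a₀ = ⌊√572⌋ = 23.
With m₀=0, d₀=1 and mₖ₊₁ = dₖaₖ − mₖ, dₖ₊₁ = (n − mₖ₊₁²)/dₖ, aₖ₊₁ = ⌊(a₀+mₖ₊₁)/dₖ₊₁⌋:
  k=1: m=23, d=43, a=1
  k=2: m=20, d=4, a=10
  k=3: m=20, d=43, a=1
  k=4: m=23, d=1, a=46
d=1 and a=2a₀=46 at k=4, so the next step gives (m, d) = (23, 43) again — its k=1 value — and the period has length 4.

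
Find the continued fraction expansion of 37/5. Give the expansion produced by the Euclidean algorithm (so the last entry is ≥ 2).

37 = 7·5 + 2
5 = 2·2 + 1
2 = 2·1 + 0  (stop)
So 37/5 = [7; 2, 2].

[7; 2, 2]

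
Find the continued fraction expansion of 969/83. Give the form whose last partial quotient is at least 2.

969 = 11·83 + 56
83 = 1·56 + 27
56 = 2·27 + 2
27 = 13·2 + 1
2 = 2·1 + 0  (stop)
So 969/83 = [11; 1, 2, 13, 2].

[11; 1, 2, 13, 2]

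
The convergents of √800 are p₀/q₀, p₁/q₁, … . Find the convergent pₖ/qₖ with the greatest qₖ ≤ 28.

198/7

√800 = [28; 3, 1, 1, 13, 1, 1, 3, 56, …] (period length 8).
Convergents:
  p_0/q_0 = 28/1
  p_1/q_1 = 85/3
  p_2/q_2 = 113/4
  p_3/q_3 = 198/7
  p_4/q_4 = 2687/95
q_3 = 7 ≤ 28 < 95 = q_4, so the answer is 198/7.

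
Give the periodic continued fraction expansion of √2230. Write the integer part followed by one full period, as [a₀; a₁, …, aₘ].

[47; 4, 2, 18, 2, 4, 94]

a₀ = ⌊√2230⌋ = 47.
With m₀=0, d₀=1 and mₖ₊₁ = dₖaₖ − mₖ, dₖ₊₁ = (n − mₖ₊₁²)/dₖ, aₖ₊₁ = ⌊(a₀+mₖ₊₁)/dₖ₊₁⌋:
  k=1: m=47, d=21, a=4
  k=2: m=37, d=41, a=2
  k=3: m=45, d=5, a=18
  k=4: m=45, d=41, a=2
  k=5: m=37, d=21, a=4
  k=6: m=47, d=1, a=94
d=1 and a=2a₀=94 at k=6, so the next step gives (m, d) = (47, 21) again — its k=1 value — and the period has length 6.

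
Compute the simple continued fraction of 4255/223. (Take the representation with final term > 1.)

[19; 12, 2, 1, 1, 3]

4255 = 19*223 + 18
223 = 12*18 + 7
18 = 2*7 + 4
7 = 1*4 + 3
4 = 1*3 + 1
3 = 3*1 + 0  (stop)
So 4255/223 = [19; 12, 2, 1, 1, 3].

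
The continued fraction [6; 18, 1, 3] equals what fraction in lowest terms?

454/75

Fold from the inside: start with 3/1.
  1 + 1/3 = 4/3
  18 + 3/4 = 75/4
  6 + 4/75 = 454/75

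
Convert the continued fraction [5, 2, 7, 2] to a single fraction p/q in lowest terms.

Fold from the inside: start with 2/1.
  7 + 1/2 = 15/2
  2 + 2/15 = 32/15
  5 + 15/32 = 175/32

175/32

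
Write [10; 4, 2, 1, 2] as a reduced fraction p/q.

358/35

Fold from the inside: start with 2/1.
  1 + 1/2 = 3/2
  2 + 2/3 = 8/3
  4 + 3/8 = 35/8
  10 + 8/35 = 358/35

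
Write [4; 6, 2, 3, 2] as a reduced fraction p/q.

428/103

Using pₖ = aₖpₖ₋₁ + pₖ₋₂ and qₖ = aₖqₖ₋₁ + qₖ₋₂:
  k=0: a=4, p=4, q=1
  k=1: a=6, p=25, q=6
  k=2: a=2, p=54, q=13
  k=3: a=3, p=187, q=45
  k=4: a=2, p=428, q=103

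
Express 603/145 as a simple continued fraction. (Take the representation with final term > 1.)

603 = 4×145 + 23
145 = 6×23 + 7
23 = 3×7 + 2
7 = 3×2 + 1
2 = 2×1 + 0  (stop)
So 603/145 = [4; 6, 3, 3, 2].

[4; 6, 3, 3, 2]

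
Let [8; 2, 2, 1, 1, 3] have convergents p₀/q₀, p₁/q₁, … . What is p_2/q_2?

42/5

Using pₖ = aₖpₖ₋₁ + pₖ₋₂, qₖ = aₖqₖ₋₁ + qₖ₋₂ (with p₋₁=1, p₋₂=0, q₋₁=0, q₋₂=1):
  k=0: a=8, p=8, q=1
  k=1: a=2, p=17, q=2
  k=2: a=2, p=42, q=5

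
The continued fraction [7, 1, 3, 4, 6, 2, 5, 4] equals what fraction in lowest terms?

40630/5233

Using pₖ = aₖpₖ₋₁ + pₖ₋₂ and qₖ = aₖqₖ₋₁ + qₖ₋₂:
  k=0: a=7, p=7, q=1
  k=1: a=1, p=8, q=1
  k=2: a=3, p=31, q=4
  k=3: a=4, p=132, q=17
  k=4: a=6, p=823, q=106
  k=5: a=2, p=1778, q=229
  k=6: a=5, p=9713, q=1251
  k=7: a=4, p=40630, q=5233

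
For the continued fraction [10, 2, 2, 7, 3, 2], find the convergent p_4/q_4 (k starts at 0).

Using pₖ = aₖpₖ₋₁ + pₖ₋₂, qₖ = aₖqₖ₋₁ + qₖ₋₂ (with p₋₁=1, p₋₂=0, q₋₁=0, q₋₂=1):
  k=0: a=10, p=10, q=1
  k=1: a=2, p=21, q=2
  k=2: a=2, p=52, q=5
  k=3: a=7, p=385, q=37
  k=4: a=3, p=1207, q=116

1207/116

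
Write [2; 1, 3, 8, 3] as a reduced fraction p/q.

284/103

Fold from the inside: start with 3/1.
  8 + 1/3 = 25/3
  3 + 3/25 = 78/25
  1 + 25/78 = 103/78
  2 + 78/103 = 284/103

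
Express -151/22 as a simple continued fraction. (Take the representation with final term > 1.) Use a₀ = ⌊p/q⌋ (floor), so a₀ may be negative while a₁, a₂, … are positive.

-151 = -7×22 + 3
22 = 7×3 + 1
3 = 3×1 + 0  (stop)
So -151/22 = [-7; 7, 3].

[-7; 7, 3]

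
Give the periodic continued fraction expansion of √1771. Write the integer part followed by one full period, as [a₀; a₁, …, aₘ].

[42; 12, 84]

a₀ = ⌊√1771⌋ = 42.
With m₀=0, d₀=1 and mₖ₊₁ = dₖaₖ − mₖ, dₖ₊₁ = (n − mₖ₊₁²)/dₖ, aₖ₊₁ = ⌊(a₀+mₖ₊₁)/dₖ₊₁⌋:
  k=1: m=42, d=7, a=12
  k=2: m=42, d=1, a=84
d=1 and a=2a₀=84 at k=2, so the next step gives (m, d) = (42, 7) again — its k=1 value — and the period has length 2.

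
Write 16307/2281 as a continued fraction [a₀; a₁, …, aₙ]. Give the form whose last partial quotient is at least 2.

16307 = 7×2281 + 340
2281 = 6×340 + 241
340 = 1×241 + 99
241 = 2×99 + 43
99 = 2×43 + 13
43 = 3×13 + 4
13 = 3×4 + 1
4 = 4×1 + 0  (stop)
So 16307/2281 = [7; 6, 1, 2, 2, 3, 3, 4].

[7; 6, 1, 2, 2, 3, 3, 4]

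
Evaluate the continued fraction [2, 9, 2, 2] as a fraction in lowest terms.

99/47

Fold from the inside: start with 2/1.
  2 + 1/2 = 5/2
  9 + 2/5 = 47/5
  2 + 5/47 = 99/47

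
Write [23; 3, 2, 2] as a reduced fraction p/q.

Using pₖ = aₖpₖ₋₁ + pₖ₋₂ and qₖ = aₖqₖ₋₁ + qₖ₋₂:
  k=0: a=23, p=23, q=1
  k=1: a=3, p=70, q=3
  k=2: a=2, p=163, q=7
  k=3: a=2, p=396, q=17

396/17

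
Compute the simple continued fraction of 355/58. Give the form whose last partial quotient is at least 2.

355 = 6·58 + 7
58 = 8·7 + 2
7 = 3·2 + 1
2 = 2·1 + 0  (stop)
So 355/58 = [6; 8, 3, 2].

[6; 8, 3, 2]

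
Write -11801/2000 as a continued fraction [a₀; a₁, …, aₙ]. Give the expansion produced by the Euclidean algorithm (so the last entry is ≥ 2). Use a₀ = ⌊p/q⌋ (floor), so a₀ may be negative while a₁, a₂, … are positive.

-11801 = -6×2000 + 199
2000 = 10×199 + 10
199 = 19×10 + 9
10 = 1×9 + 1
9 = 9×1 + 0  (stop)
So -11801/2000 = [-6; 10, 19, 1, 9].

[-6; 10, 19, 1, 9]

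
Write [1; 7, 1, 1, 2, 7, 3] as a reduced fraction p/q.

Fold from the inside: start with 3/1.
  7 + 1/3 = 22/3
  2 + 3/22 = 47/22
  1 + 22/47 = 69/47
  1 + 47/69 = 116/69
  7 + 69/116 = 881/116
  1 + 116/881 = 997/881

997/881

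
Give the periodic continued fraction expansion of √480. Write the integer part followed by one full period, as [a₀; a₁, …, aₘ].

[21; 1, 9, 1, 42]

a₀ = ⌊√480⌋ = 21.
With m₀=0, d₀=1 and mₖ₊₁ = dₖaₖ − mₖ, dₖ₊₁ = (n − mₖ₊₁²)/dₖ, aₖ₊₁ = ⌊(a₀+mₖ₊₁)/dₖ₊₁⌋:
  k=1: m=21, d=39, a=1
  k=2: m=18, d=4, a=9
  k=3: m=18, d=39, a=1
  k=4: m=21, d=1, a=42
d=1 and a=2a₀=42 at k=4, so the next step gives (m, d) = (21, 39) again — its k=1 value — and the period has length 4.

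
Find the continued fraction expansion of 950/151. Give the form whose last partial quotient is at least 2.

950 = 6*151 + 44
151 = 3*44 + 19
44 = 2*19 + 6
19 = 3*6 + 1
6 = 6*1 + 0  (stop)
So 950/151 = [6; 3, 2, 3, 6].

[6; 3, 2, 3, 6]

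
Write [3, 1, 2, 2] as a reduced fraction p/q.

Using pₖ = aₖpₖ₋₁ + pₖ₋₂ and qₖ = aₖqₖ₋₁ + qₖ₋₂:
  k=0: a=3, p=3, q=1
  k=1: a=1, p=4, q=1
  k=2: a=2, p=11, q=3
  k=3: a=2, p=26, q=7

26/7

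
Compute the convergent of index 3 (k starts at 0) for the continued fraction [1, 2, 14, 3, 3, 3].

Using pₖ = aₖpₖ₋₁ + pₖ₋₂, qₖ = aₖqₖ₋₁ + qₖ₋₂ (with p₋₁=1, p₋₂=0, q₋₁=0, q₋₂=1):
  k=0: a=1, p=1, q=1
  k=1: a=2, p=3, q=2
  k=2: a=14, p=43, q=29
  k=3: a=3, p=132, q=89

132/89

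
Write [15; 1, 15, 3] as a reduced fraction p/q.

781/49

Using pₖ = aₖpₖ₋₁ + pₖ₋₂ and qₖ = aₖqₖ₋₁ + qₖ₋₂:
  k=0: a=15, p=15, q=1
  k=1: a=1, p=16, q=1
  k=2: a=15, p=255, q=16
  k=3: a=3, p=781, q=49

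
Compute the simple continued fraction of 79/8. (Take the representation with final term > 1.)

79 = 9×8 + 7
8 = 1×7 + 1
7 = 7×1 + 0  (stop)
So 79/8 = [9; 1, 7].

[9; 1, 7]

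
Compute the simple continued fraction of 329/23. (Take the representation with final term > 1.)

[14; 3, 3, 2]

329 = 14·23 + 7
23 = 3·7 + 2
7 = 3·2 + 1
2 = 2·1 + 0  (stop)
So 329/23 = [14; 3, 3, 2].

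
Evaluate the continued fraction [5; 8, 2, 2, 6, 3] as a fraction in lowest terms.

Using pₖ = aₖpₖ₋₁ + pₖ₋₂ and qₖ = aₖqₖ₋₁ + qₖ₋₂:
  k=0: a=5, p=5, q=1
  k=1: a=8, p=41, q=8
  k=2: a=2, p=87, q=17
  k=3: a=2, p=215, q=42
  k=4: a=6, p=1377, q=269
  k=5: a=3, p=4346, q=849

4346/849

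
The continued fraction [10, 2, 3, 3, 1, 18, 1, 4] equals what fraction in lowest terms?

30622/2935

Fold from the inside: start with 4/1.
  1 + 1/4 = 5/4
  18 + 4/5 = 94/5
  1 + 5/94 = 99/94
  3 + 94/99 = 391/99
  3 + 99/391 = 1272/391
  2 + 391/1272 = 2935/1272
  10 + 1272/2935 = 30622/2935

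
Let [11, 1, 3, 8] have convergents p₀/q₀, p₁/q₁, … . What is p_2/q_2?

Using pₖ = aₖpₖ₋₁ + pₖ₋₂, qₖ = aₖqₖ₋₁ + qₖ₋₂ (with p₋₁=1, p₋₂=0, q₋₁=0, q₋₂=1):
  k=0: a=11, p=11, q=1
  k=1: a=1, p=12, q=1
  k=2: a=3, p=47, q=4

47/4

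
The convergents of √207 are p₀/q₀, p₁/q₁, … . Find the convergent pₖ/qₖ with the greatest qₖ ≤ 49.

446/31

√207 = [14; 2, 1, 1, 2, 1, 1, 2, 28, …] (period length 8).
Convergents:
  p_0/q_0 = 14/1
  p_1/q_1 = 29/2
  p_2/q_2 = 43/3
  p_3/q_3 = 72/5
  p_4/q_4 = 187/13
  p_5/q_5 = 259/18
  p_6/q_6 = 446/31
  p_7/q_7 = 1151/80
q_6 = 31 ≤ 49 < 80 = q_7, so the answer is 446/31.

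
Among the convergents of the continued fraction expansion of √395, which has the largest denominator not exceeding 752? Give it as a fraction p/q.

6340/319

√395 = [19; 1, 6, 1, 38, …] (period length 4).
Convergents:
  p_0/q_0 = 19/1
  p_1/q_1 = 20/1
  p_2/q_2 = 139/7
  p_3/q_3 = 159/8
  p_4/q_4 = 6181/311
  p_5/q_5 = 6340/319
  p_6/q_6 = 44221/2225
q_5 = 319 ≤ 752 < 2225 = q_6, so the answer is 6340/319.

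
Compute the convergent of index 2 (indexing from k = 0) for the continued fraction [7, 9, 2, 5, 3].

135/19

Using pₖ = aₖpₖ₋₁ + pₖ₋₂, qₖ = aₖqₖ₋₁ + qₖ₋₂ (with p₋₁=1, p₋₂=0, q₋₁=0, q₋₂=1):
  k=0: a=7, p=7, q=1
  k=1: a=9, p=64, q=9
  k=2: a=2, p=135, q=19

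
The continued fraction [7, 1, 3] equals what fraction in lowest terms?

Fold from the inside: start with 3/1.
  1 + 1/3 = 4/3
  7 + 3/4 = 31/4

31/4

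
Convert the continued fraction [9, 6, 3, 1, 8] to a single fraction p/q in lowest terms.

Using pₖ = aₖpₖ₋₁ + pₖ₋₂ and qₖ = aₖqₖ₋₁ + qₖ₋₂:
  k=0: a=9, p=9, q=1
  k=1: a=6, p=55, q=6
  k=2: a=3, p=174, q=19
  k=3: a=1, p=229, q=25
  k=4: a=8, p=2006, q=219

2006/219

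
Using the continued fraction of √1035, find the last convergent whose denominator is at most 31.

√1035 = [32; 5, 1, 5, 64, …] (period length 4).
Convergents:
  p_0/q_0 = 32/1
  p_1/q_1 = 161/5
  p_2/q_2 = 193/6
  p_3/q_3 = 1126/35
q_2 = 6 ≤ 31 < 35 = q_3, so the answer is 193/6.

193/6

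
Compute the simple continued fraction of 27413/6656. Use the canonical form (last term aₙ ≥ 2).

[4; 8, 2, 3, 2, 2, 6, 3]

27413 = 4*6656 + 789
6656 = 8*789 + 344
789 = 2*344 + 101
344 = 3*101 + 41
101 = 2*41 + 19
41 = 2*19 + 3
19 = 6*3 + 1
3 = 3*1 + 0  (stop)
So 27413/6656 = [4; 8, 2, 3, 2, 2, 6, 3].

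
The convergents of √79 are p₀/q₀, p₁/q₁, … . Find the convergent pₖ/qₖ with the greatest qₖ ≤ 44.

√79 = [8; 1, 7, 1, 16, …] (period length 4).
Convergents:
  p_0/q_0 = 8/1
  p_1/q_1 = 9/1
  p_2/q_2 = 71/8
  p_3/q_3 = 80/9
  p_4/q_4 = 1351/152
q_3 = 9 ≤ 44 < 152 = q_4, so the answer is 80/9.

80/9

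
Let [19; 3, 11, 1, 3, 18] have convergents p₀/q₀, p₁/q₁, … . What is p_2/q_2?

657/34

Using pₖ = aₖpₖ₋₁ + pₖ₋₂, qₖ = aₖqₖ₋₁ + qₖ₋₂ (with p₋₁=1, p₋₂=0, q₋₁=0, q₋₂=1):
  k=0: a=19, p=19, q=1
  k=1: a=3, p=58, q=3
  k=2: a=11, p=657, q=34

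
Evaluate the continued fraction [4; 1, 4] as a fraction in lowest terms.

24/5

Fold from the inside: start with 4/1.
  1 + 1/4 = 5/4
  4 + 4/5 = 24/5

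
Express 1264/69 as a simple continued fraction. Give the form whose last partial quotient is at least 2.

1264 = 18·69 + 22
69 = 3·22 + 3
22 = 7·3 + 1
3 = 3·1 + 0  (stop)
So 1264/69 = [18; 3, 7, 3].

[18; 3, 7, 3]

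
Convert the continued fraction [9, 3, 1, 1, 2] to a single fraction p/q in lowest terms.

167/18

Fold from the inside: start with 2/1.
  1 + 1/2 = 3/2
  1 + 2/3 = 5/3
  3 + 3/5 = 18/5
  9 + 5/18 = 167/18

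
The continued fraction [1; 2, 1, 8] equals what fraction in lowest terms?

35/26

Using pₖ = aₖpₖ₋₁ + pₖ₋₂ and qₖ = aₖqₖ₋₁ + qₖ₋₂:
  k=0: a=1, p=1, q=1
  k=1: a=2, p=3, q=2
  k=2: a=1, p=4, q=3
  k=3: a=8, p=35, q=26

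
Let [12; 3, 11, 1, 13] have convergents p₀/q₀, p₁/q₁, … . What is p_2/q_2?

419/34

Using pₖ = aₖpₖ₋₁ + pₖ₋₂, qₖ = aₖqₖ₋₁ + qₖ₋₂ (with p₋₁=1, p₋₂=0, q₋₁=0, q₋₂=1):
  k=0: a=12, p=12, q=1
  k=1: a=3, p=37, q=3
  k=2: a=11, p=419, q=34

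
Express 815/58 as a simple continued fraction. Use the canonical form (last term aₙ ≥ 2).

[14; 19, 3]

815 = 14·58 + 3
58 = 19·3 + 1
3 = 3·1 + 0  (stop)
So 815/58 = [14; 19, 3].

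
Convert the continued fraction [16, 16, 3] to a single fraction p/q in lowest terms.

Fold from the inside: start with 3/1.
  16 + 1/3 = 49/3
  16 + 3/49 = 787/49

787/49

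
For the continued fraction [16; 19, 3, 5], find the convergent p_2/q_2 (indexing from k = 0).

Using pₖ = aₖpₖ₋₁ + pₖ₋₂, qₖ = aₖqₖ₋₁ + qₖ₋₂ (with p₋₁=1, p₋₂=0, q₋₁=0, q₋₂=1):
  k=0: a=16, p=16, q=1
  k=1: a=19, p=305, q=19
  k=2: a=3, p=931, q=58

931/58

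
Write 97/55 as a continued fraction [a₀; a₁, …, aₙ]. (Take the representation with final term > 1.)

[1; 1, 3, 4, 3]

97 = 1·55 + 42
55 = 1·42 + 13
42 = 3·13 + 3
13 = 4·3 + 1
3 = 3·1 + 0  (stop)
So 97/55 = [1; 1, 3, 4, 3].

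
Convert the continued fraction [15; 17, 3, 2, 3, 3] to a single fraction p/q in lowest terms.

Fold from the inside: start with 3/1.
  3 + 1/3 = 10/3
  2 + 3/10 = 23/10
  3 + 10/23 = 79/23
  17 + 23/79 = 1366/79
  15 + 79/1366 = 20569/1366

20569/1366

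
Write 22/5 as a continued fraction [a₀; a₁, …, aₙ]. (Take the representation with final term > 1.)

22 = 4*5 + 2
5 = 2*2 + 1
2 = 2*1 + 0  (stop)
So 22/5 = [4; 2, 2].

[4; 2, 2]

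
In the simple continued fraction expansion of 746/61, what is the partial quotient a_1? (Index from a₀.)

4

746 = 12·61 + 14   →  a_0 = 12
61 = 4·14 + 5   →  a_1 = 4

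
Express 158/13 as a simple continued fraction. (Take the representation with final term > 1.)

158 = 12·13 + 2
13 = 6·2 + 1
2 = 2·1 + 0  (stop)
So 158/13 = [12; 6, 2].

[12; 6, 2]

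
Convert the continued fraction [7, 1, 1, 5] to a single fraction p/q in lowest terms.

83/11

Fold from the inside: start with 5/1.
  1 + 1/5 = 6/5
  1 + 5/6 = 11/6
  7 + 6/11 = 83/11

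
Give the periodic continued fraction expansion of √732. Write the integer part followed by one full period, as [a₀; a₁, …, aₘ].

a₀ = ⌊√732⌋ = 27.
With m₀=0, d₀=1 and mₖ₊₁ = dₖaₖ − mₖ, dₖ₊₁ = (n − mₖ₊₁²)/dₖ, aₖ₊₁ = ⌊(a₀+mₖ₊₁)/dₖ₊₁⌋:
  k=1: m=27, d=3, a=18
  k=2: m=27, d=1, a=54
d=1 and a=2a₀=54 at k=2, so the next step gives (m, d) = (27, 3) again — its k=1 value — and the period has length 2.

[27; 18, 54]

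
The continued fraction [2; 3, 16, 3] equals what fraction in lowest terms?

Using pₖ = aₖpₖ₋₁ + pₖ₋₂ and qₖ = aₖqₖ₋₁ + qₖ₋₂:
  k=0: a=2, p=2, q=1
  k=1: a=3, p=7, q=3
  k=2: a=16, p=114, q=49
  k=3: a=3, p=349, q=150

349/150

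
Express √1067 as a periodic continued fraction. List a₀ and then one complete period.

[32; 1, 1, 1, 64]

a₀ = ⌊√1067⌋ = 32.
With m₀=0, d₀=1 and mₖ₊₁ = dₖaₖ − mₖ, dₖ₊₁ = (n − mₖ₊₁²)/dₖ, aₖ₊₁ = ⌊(a₀+mₖ₊₁)/dₖ₊₁⌋:
  k=1: m=32, d=43, a=1
  k=2: m=11, d=22, a=1
  k=3: m=11, d=43, a=1
  k=4: m=32, d=1, a=64
d=1 and a=2a₀=64 at k=4, so the next step gives (m, d) = (32, 43) again — its k=1 value — and the period has length 4.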